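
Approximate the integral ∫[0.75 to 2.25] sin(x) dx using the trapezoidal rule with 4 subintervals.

f(x) = sin(x)
a = 0.75, b = 2.25, n = 4
h = (b - a)/n = 0.375000

Trapezoidal rule: (h/2)[f(x₀) + 2f(x₁) + 2f(x₂) + ... + f(xₙ)]

x_0 = 0.7500, f(x_0) = 0.681639, coefficient = 1
x_1 = 1.1250, f(x_1) = 0.902268, coefficient = 2
x_2 = 1.5000, f(x_2) = 0.997495, coefficient = 2
x_3 = 1.8750, f(x_3) = 0.954086, coefficient = 2
x_4 = 2.2500, f(x_4) = 0.778073, coefficient = 1

I ≈ (0.375000/2) × 7.167409 = 1.343889
Exact value: 1.359862
Error: 0.015973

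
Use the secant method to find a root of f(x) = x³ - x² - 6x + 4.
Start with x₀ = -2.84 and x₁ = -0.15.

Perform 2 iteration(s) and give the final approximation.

f(x) = x³ - x² - 6x + 4
x₀ = -2.84, x₁ = -0.15

Secant formula: x_{n+1} = x_n - f(x_n)(x_n - x_{n-1})/(f(x_n) - f(x_{n-1}))

Iteration 1:
  f(-2.840000) = -9.931904
  f(-0.150000) = 4.874125
  x_2 = -0.150000 - 4.874125×(-0.150000 - (-2.840000))/(4.874125 - (-9.931904))
       = -1.035544
Iteration 2:
  f(-0.150000) = 4.874125
  f(-1.035544) = 8.030446
  x_3 = -1.035544 - 8.030446×(-1.035544 - (-0.150000))/(8.030446 - 4.874125)
       = 1.217495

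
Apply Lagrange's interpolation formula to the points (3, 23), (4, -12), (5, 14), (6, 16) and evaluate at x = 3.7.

Lagrange interpolation formula:
P(x) = Σ yᵢ × Lᵢ(x)
where Lᵢ(x) = Π_{j≠i} (x - xⱼ)/(xᵢ - xⱼ)

L_0(3.7) = (3.7 - 4)/(3 - 4) × (3.7 - 5)/(3 - 5) × (3.7 - 6)/(3 - 6) = 0.149500
L_1(3.7) = (3.7 - 3)/(4 - 3) × (3.7 - 5)/(4 - 5) × (3.7 - 6)/(4 - 6) = 1.046500
L_2(3.7) = (3.7 - 3)/(5 - 3) × (3.7 - 4)/(5 - 4) × (3.7 - 6)/(5 - 6) = -0.241500
L_3(3.7) = (3.7 - 3)/(6 - 3) × (3.7 - 4)/(6 - 4) × (3.7 - 5)/(6 - 5) = 0.045500

P(3.7) = 23×L_0(3.7) + (-12)×L_1(3.7) + 14×L_2(3.7) + 16×L_3(3.7)
P(3.7) = -11.772500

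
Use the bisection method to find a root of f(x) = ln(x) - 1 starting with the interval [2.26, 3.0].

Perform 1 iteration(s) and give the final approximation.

f(x) = ln(x) - 1
Initial interval: [2.26, 3.0]

Iteration 1:
  c_1 = (2.260000 + 3.000000)/2 = 2.630000
  f(c_1) = f(2.630000) = -0.033016
  f(a) × f(c) ≥ 0, new interval: [2.630000, 3.000000]

After 1 iteration(s), the approximation is c_1 = 2.630000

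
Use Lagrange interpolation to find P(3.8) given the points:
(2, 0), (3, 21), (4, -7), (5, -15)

Lagrange interpolation formula:
P(x) = Σ yᵢ × Lᵢ(x)
where Lᵢ(x) = Π_{j≠i} (x - xⱼ)/(xᵢ - xⱼ)

L_0(3.8) = (3.8 - 3)/(2 - 3) × (3.8 - 4)/(2 - 4) × (3.8 - 5)/(2 - 5) = -0.032000
L_1(3.8) = (3.8 - 2)/(3 - 2) × (3.8 - 4)/(3 - 4) × (3.8 - 5)/(3 - 5) = 0.216000
L_2(3.8) = (3.8 - 2)/(4 - 2) × (3.8 - 3)/(4 - 3) × (3.8 - 5)/(4 - 5) = 0.864000
L_3(3.8) = (3.8 - 2)/(5 - 2) × (3.8 - 3)/(5 - 3) × (3.8 - 4)/(5 - 4) = -0.048000

P(3.8) = 0×L_0(3.8) + 21×L_1(3.8) + (-7)×L_2(3.8) + (-15)×L_3(3.8)
P(3.8) = -0.792000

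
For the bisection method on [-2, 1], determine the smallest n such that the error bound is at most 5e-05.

We need (b-a)/2^n ≤ 5e-05
(1 - (-2))/2^n ≤ 5e-05
3/2^n ≤ 5e-05
2^n ≥ 60000
n ≥ log₂(60000) = 15.87
n ≥ 16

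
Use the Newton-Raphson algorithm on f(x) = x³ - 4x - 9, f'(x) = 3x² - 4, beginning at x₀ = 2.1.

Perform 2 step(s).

f(x) = x³ - 4x - 9
f'(x) = 3x² - 4
x₀ = 2.1

Newton-Raphson formula: x_{n+1} = x_n - f(x_n)/f'(x_n)

Iteration 1:
  f(2.100000) = -8.139000
  f'(2.100000) = 9.230000
  x_1 = 2.100000 - (-8.139000)/9.230000 = 2.981798
Iteration 2:
  f(2.981798) = 5.584341
  f'(2.981798) = 22.673367
  x_2 = 2.981798 - 5.584341/22.673367 = 2.735503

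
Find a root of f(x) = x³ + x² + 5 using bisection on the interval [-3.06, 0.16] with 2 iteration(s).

f(x) = x³ + x² + 5
Initial interval: [-3.06, 0.16]

Iteration 1:
  c_1 = (-3.060000 + 0.160000)/2 = -1.450000
  f(c_1) = f(-1.450000) = 4.053875
  f(a) × f(c) < 0, new interval: [-3.060000, -1.450000]
Iteration 2:
  c_2 = (-3.060000 + (-1.450000))/2 = -2.255000
  f(c_2) = f(-2.255000) = -1.381706
  f(a) × f(c) ≥ 0, new interval: [-2.255000, -1.450000]

After 2 iteration(s), the approximation is c_2 = -2.255000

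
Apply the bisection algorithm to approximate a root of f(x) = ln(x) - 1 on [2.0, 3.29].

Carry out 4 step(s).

f(x) = ln(x) - 1
Initial interval: [2.0, 3.29]

Iteration 1:
  c_1 = (2.000000 + 3.290000)/2 = 2.645000
  f(c_1) = f(2.645000) = -0.027329
  f(a) × f(c) ≥ 0, new interval: [2.645000, 3.290000]
Iteration 2:
  c_2 = (2.645000 + 3.290000)/2 = 2.967500
  f(c_2) = f(2.967500) = 0.087720
  f(a) × f(c) < 0, new interval: [2.645000, 2.967500]
Iteration 3:
  c_3 = (2.645000 + 2.967500)/2 = 2.806250
  f(c_3) = f(2.806250) = 0.031849
  f(a) × f(c) < 0, new interval: [2.645000, 2.806250]
Iteration 4:
  c_4 = (2.645000 + 2.806250)/2 = 2.725625
  f(c_4) = f(2.725625) = 0.002698
  f(a) × f(c) < 0, new interval: [2.645000, 2.725625]

After 4 iteration(s), the approximation is c_4 = 2.725625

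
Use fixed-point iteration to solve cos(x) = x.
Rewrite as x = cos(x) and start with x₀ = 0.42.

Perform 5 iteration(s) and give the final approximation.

Equation: cos(x) = x
Fixed-point form: x = cos(x)
x₀ = 0.42

x_1 = g(0.420000) = 0.913089
x_2 = g(0.913089) = 0.611304
x_3 = g(0.611304) = 0.818900
x_4 = g(0.818900) = 0.683025
x_5 = g(0.683025) = 0.775667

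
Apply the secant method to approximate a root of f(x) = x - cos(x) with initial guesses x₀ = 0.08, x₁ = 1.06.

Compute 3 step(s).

f(x) = x - cos(x)
x₀ = 0.08, x₁ = 1.06

Secant formula: x_{n+1} = x_n - f(x_n)(x_n - x_{n-1})/(f(x_n) - f(x_{n-1}))

Iteration 1:
  f(0.080000) = -0.916802
  f(1.060000) = 0.571128
  x_2 = 1.060000 - 0.571128×(1.060000 - 0.080000)/(0.571128 - (-0.916802))
       = 0.683836
Iteration 2:
  f(1.060000) = 0.571128
  f(0.683836) = -0.091319
  x_3 = 0.683836 - (-0.091319)×(0.683836 - 1.060000)/(-0.091319 - 0.571128)
       = 0.735691
Iteration 3:
  f(0.683836) = -0.091319
  f(0.735691) = -0.005677
  x_4 = 0.735691 - (-0.005677)×(0.735691 - 0.683836)/(-0.005677 - (-0.091319))
       = 0.739128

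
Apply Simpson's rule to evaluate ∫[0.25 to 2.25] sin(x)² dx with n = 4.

f(x) = sin(x)²
a = 0.25, b = 2.25, n = 4
h = (b - a)/n = 0.500000

Simpson's rule: (h/3)[f(x₀) + 4f(x₁) + 2f(x₂) + ... + f(xₙ)]

x_0 = 0.2500, f(x_0) = 0.061209, coefficient = 1
x_1 = 0.7500, f(x_1) = 0.464631, coefficient = 4
x_2 = 1.2500, f(x_2) = 0.900572, coefficient = 2
x_3 = 1.7500, f(x_3) = 0.968228, coefficient = 4
x_4 = 2.2500, f(x_4) = 0.605398, coefficient = 1

I ≈ (0.500000/3) × 8.199189 = 1.366532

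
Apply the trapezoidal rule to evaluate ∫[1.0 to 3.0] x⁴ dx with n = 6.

f(x) = x⁴
a = 1.0, b = 3.0, n = 6
h = (b - a)/n = 0.333333

Trapezoidal rule: (h/2)[f(x₀) + 2f(x₁) + 2f(x₂) + ... + f(xₙ)]

x_0 = 1.0000, f(x_0) = 1.000000, coefficient = 1
x_1 = 1.3333, f(x_1) = 3.160494, coefficient = 2
x_2 = 1.6667, f(x_2) = 7.716049, coefficient = 2
x_3 = 2.0000, f(x_3) = 16.000000, coefficient = 2
x_4 = 2.3333, f(x_4) = 29.641975, coefficient = 2
x_5 = 2.6667, f(x_5) = 50.567901, coefficient = 2
x_6 = 3.0000, f(x_6) = 81.000000, coefficient = 1

I ≈ (0.333333/2) × 296.172840 = 49.362140
Exact value: 48.400000
Error: 0.962140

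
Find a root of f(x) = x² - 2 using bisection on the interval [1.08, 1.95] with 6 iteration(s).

f(x) = x² - 2
Initial interval: [1.08, 1.95]

Iteration 1:
  c_1 = (1.080000 + 1.950000)/2 = 1.515000
  f(c_1) = f(1.515000) = 0.295225
  f(a) × f(c) < 0, new interval: [1.080000, 1.515000]
Iteration 2:
  c_2 = (1.080000 + 1.515000)/2 = 1.297500
  f(c_2) = f(1.297500) = -0.316494
  f(a) × f(c) ≥ 0, new interval: [1.297500, 1.515000]
Iteration 3:
  c_3 = (1.297500 + 1.515000)/2 = 1.406250
  f(c_3) = f(1.406250) = -0.022461
  f(a) × f(c) ≥ 0, new interval: [1.406250, 1.515000]
Iteration 4:
  c_4 = (1.406250 + 1.515000)/2 = 1.460625
  f(c_4) = f(1.460625) = 0.133425
  f(a) × f(c) < 0, new interval: [1.406250, 1.460625]
Iteration 5:
  c_5 = (1.406250 + 1.460625)/2 = 1.433438
  f(c_5) = f(1.433438) = 0.054743
  f(a) × f(c) < 0, new interval: [1.406250, 1.433438]
Iteration 6:
  c_6 = (1.406250 + 1.433438)/2 = 1.419844
  f(c_6) = f(1.419844) = 0.015956
  f(a) × f(c) < 0, new interval: [1.406250, 1.419844]

After 6 iteration(s), the approximation is c_6 = 1.419844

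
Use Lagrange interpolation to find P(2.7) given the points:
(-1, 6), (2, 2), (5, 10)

Lagrange interpolation formula:
P(x) = Σ yᵢ × Lᵢ(x)
where Lᵢ(x) = Π_{j≠i} (x - xⱼ)/(xᵢ - xⱼ)

L_0(2.7) = (2.7 - 2)/(-1 - 2) × (2.7 - 5)/(-1 - 5) = -0.089444
L_1(2.7) = (2.7 - (-1))/(2 - (-1)) × (2.7 - 5)/(2 - 5) = 0.945556
L_2(2.7) = (2.7 - (-1))/(5 - (-1)) × (2.7 - 2)/(5 - 2) = 0.143889

P(2.7) = 6×L_0(2.7) + 2×L_1(2.7) + 10×L_2(2.7)
P(2.7) = 2.793333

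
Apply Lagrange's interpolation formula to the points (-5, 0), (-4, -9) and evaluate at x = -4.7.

Lagrange interpolation formula:
P(x) = Σ yᵢ × Lᵢ(x)
where Lᵢ(x) = Π_{j≠i} (x - xⱼ)/(xᵢ - xⱼ)

L_0(-4.7) = (-4.7 - (-4))/(-5 - (-4)) = 0.700000
L_1(-4.7) = (-4.7 - (-5))/(-4 - (-5)) = 0.300000

P(-4.7) = 0×L_0(-4.7) + (-9)×L_1(-4.7)
P(-4.7) = -2.700000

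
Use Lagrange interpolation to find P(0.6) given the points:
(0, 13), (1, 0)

Lagrange interpolation formula:
P(x) = Σ yᵢ × Lᵢ(x)
where Lᵢ(x) = Π_{j≠i} (x - xⱼ)/(xᵢ - xⱼ)

L_0(0.6) = (0.6 - 1)/(0 - 1) = 0.400000
L_1(0.6) = (0.6 - 0)/(1 - 0) = 0.600000

P(0.6) = 13×L_0(0.6) + 0×L_1(0.6)
P(0.6) = 5.200000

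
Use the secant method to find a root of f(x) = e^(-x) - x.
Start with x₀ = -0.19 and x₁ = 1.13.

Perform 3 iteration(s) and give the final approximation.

f(x) = e^(-x) - x
x₀ = -0.19, x₁ = 1.13

Secant formula: x_{n+1} = x_n - f(x_n)(x_n - x_{n-1})/(f(x_n) - f(x_{n-1}))

Iteration 1:
  f(-0.190000) = 1.399250
  f(1.130000) = -0.806967
  x_2 = 1.130000 - (-0.806967)×(1.130000 - (-0.190000))/(-0.806967 - 1.399250)
       = 0.647184
Iteration 2:
  f(1.130000) = -0.806967
  f(0.647184) = -0.123666
  x_3 = 0.647184 - (-0.123666)×(0.647184 - 1.130000)/(-0.123666 - (-0.806967))
       = 0.559802
Iteration 3:
  f(0.647184) = -0.123666
  f(0.559802) = 0.011520
  x_4 = 0.559802 - 0.011520×(0.559802 - 0.647184)/(0.011520 - (-0.123666))
       = 0.567248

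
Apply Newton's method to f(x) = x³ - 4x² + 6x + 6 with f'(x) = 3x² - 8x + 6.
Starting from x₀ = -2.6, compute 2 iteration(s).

f(x) = x³ - 4x² + 6x + 6
f'(x) = 3x² - 8x + 6
x₀ = -2.6

Newton-Raphson formula: x_{n+1} = x_n - f(x_n)/f'(x_n)

Iteration 1:
  f(-2.600000) = -54.216000
  f'(-2.600000) = 47.080000
  x_1 = -2.600000 - (-54.216000)/47.080000 = -1.448428
Iteration 2:
  f(-1.448428) = -14.121068
  f'(-1.448428) = 23.881258
  x_2 = -1.448428 - (-14.121068)/23.881258 = -0.857125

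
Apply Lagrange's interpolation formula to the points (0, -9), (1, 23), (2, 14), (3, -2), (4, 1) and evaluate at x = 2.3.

Lagrange interpolation formula:
P(x) = Σ yᵢ × Lᵢ(x)
where Lᵢ(x) = Π_{j≠i} (x - xⱼ)/(xᵢ - xⱼ)

L_0(2.3) = (2.3 - 1)/(0 - 1) × (2.3 - 2)/(0 - 2) × (2.3 - 3)/(0 - 3) × (2.3 - 4)/(0 - 4) = 0.019337
L_1(2.3) = (2.3 - 0)/(1 - 0) × (2.3 - 2)/(1 - 2) × (2.3 - 3)/(1 - 3) × (2.3 - 4)/(1 - 4) = -0.136850
L_2(2.3) = (2.3 - 0)/(2 - 0) × (2.3 - 1)/(2 - 1) × (2.3 - 3)/(2 - 3) × (2.3 - 4)/(2 - 4) = 0.889525
L_3(2.3) = (2.3 - 0)/(3 - 0) × (2.3 - 1)/(3 - 1) × (2.3 - 2)/(3 - 2) × (2.3 - 4)/(3 - 4) = 0.254150
L_4(2.3) = (2.3 - 0)/(4 - 0) × (2.3 - 1)/(4 - 1) × (2.3 - 2)/(4 - 2) × (2.3 - 3)/(4 - 3) = -0.026162

P(2.3) = (-9)×L_0(2.3) + 23×L_1(2.3) + 14×L_2(2.3) + (-2)×L_3(2.3) + 1×L_4(2.3)
P(2.3) = 8.597300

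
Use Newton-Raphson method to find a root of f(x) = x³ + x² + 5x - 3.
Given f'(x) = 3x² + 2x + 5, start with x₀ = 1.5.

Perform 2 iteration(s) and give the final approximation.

f(x) = x³ + x² + 5x - 3
f'(x) = 3x² + 2x + 5
x₀ = 1.5

Newton-Raphson formula: x_{n+1} = x_n - f(x_n)/f'(x_n)

Iteration 1:
  f(1.500000) = 10.125000
  f'(1.500000) = 14.750000
  x_1 = 1.500000 - 10.125000/14.750000 = 0.813559
Iteration 2:
  f(0.813559) = 2.268153
  f'(0.813559) = 8.612755
  x_2 = 0.813559 - 2.268153/8.612755 = 0.550211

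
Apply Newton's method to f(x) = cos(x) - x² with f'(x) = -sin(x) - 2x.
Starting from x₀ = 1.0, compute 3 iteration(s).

f(x) = cos(x) - x²
f'(x) = -sin(x) - 2x
x₀ = 1.0

Newton-Raphson formula: x_{n+1} = x_n - f(x_n)/f'(x_n)

Iteration 1:
  f(1.000000) = -0.459698
  f'(1.000000) = -2.841471
  x_1 = 1.000000 - (-0.459698)/(-2.841471) = 0.838218
Iteration 2:
  f(0.838218) = -0.033822
  f'(0.838218) = -2.419890
  x_2 = 0.838218 - (-0.033822)/(-2.419890) = 0.824242
Iteration 3:
  f(0.824242) = -0.000261
  f'(0.824242) = -2.382517
  x_3 = 0.824242 - (-0.000261)/(-2.382517) = 0.824132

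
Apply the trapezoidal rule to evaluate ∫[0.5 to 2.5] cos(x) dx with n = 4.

f(x) = cos(x)
a = 0.5, b = 2.5, n = 4
h = (b - a)/n = 0.500000

Trapezoidal rule: (h/2)[f(x₀) + 2f(x₁) + 2f(x₂) + ... + f(xₙ)]

x_0 = 0.5000, f(x_0) = 0.877583, coefficient = 1
x_1 = 1.0000, f(x_1) = 0.540302, coefficient = 2
x_2 = 1.5000, f(x_2) = 0.070737, coefficient = 2
x_3 = 2.0000, f(x_3) = -0.416147, coefficient = 2
x_4 = 2.5000, f(x_4) = -0.801144, coefficient = 1

I ≈ (0.500000/2) × 0.466224 = 0.116556
Exact value: 0.119047
Error: 0.002491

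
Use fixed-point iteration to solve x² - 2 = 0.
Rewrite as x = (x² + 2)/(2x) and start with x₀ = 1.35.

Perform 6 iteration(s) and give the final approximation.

Equation: x² - 2 = 0
Fixed-point form: x = (x² + 2)/(2x)
x₀ = 1.35

x_1 = g(1.350000) = 1.415741
x_2 = g(1.415741) = 1.414214
x_3 = g(1.414214) = 1.414214
x_4 = g(1.414214) = 1.414214
x_5 = g(1.414214) = 1.414214
x_6 = g(1.414214) = 1.414214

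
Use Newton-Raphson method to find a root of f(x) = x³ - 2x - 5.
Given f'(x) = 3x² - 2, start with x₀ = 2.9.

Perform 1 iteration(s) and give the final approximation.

f(x) = x³ - 2x - 5
f'(x) = 3x² - 2
x₀ = 2.9

Newton-Raphson formula: x_{n+1} = x_n - f(x_n)/f'(x_n)

Iteration 1:
  f(2.900000) = 13.589000
  f'(2.900000) = 23.230000
  x_1 = 2.900000 - 13.589000/23.230000 = 2.315024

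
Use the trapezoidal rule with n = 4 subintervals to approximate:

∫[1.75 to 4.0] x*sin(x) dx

f(x) = x*sin(x)
a = 1.75, b = 4.0, n = 4
h = (b - a)/n = 0.562500

Trapezoidal rule: (h/2)[f(x₀) + 2f(x₁) + 2f(x₂) + ... + f(xₙ)]

x_0 = 1.7500, f(x_0) = 1.721975, coefficient = 1
x_1 = 2.3125, f(x_1) = 1.705050, coefficient = 2
x_2 = 2.8750, f(x_2) = 0.757407, coefficient = 2
x_3 = 3.4375, f(x_3) = -1.002402, coefficient = 2
x_4 = 4.0000, f(x_4) = -3.027210, coefficient = 1

I ≈ (0.562500/2) × 1.614875 = 0.454184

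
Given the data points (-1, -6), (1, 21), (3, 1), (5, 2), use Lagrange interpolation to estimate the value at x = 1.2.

Lagrange interpolation formula:
P(x) = Σ yᵢ × Lᵢ(x)
where Lᵢ(x) = Π_{j≠i} (x - xⱼ)/(xᵢ - xⱼ)

L_0(1.2) = (1.2 - 1)/(-1 - 1) × (1.2 - 3)/(-1 - 3) × (1.2 - 5)/(-1 - 5) = -0.028500
L_1(1.2) = (1.2 - (-1))/(1 - (-1)) × (1.2 - 3)/(1 - 3) × (1.2 - 5)/(1 - 5) = 0.940500
L_2(1.2) = (1.2 - (-1))/(3 - (-1)) × (1.2 - 1)/(3 - 1) × (1.2 - 5)/(3 - 5) = 0.104500
L_3(1.2) = (1.2 - (-1))/(5 - (-1)) × (1.2 - 1)/(5 - 1) × (1.2 - 3)/(5 - 3) = -0.016500

P(1.2) = (-6)×L_0(1.2) + 21×L_1(1.2) + 1×L_2(1.2) + 2×L_3(1.2)
P(1.2) = 19.993000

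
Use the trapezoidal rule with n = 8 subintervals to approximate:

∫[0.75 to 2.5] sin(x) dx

f(x) = sin(x)
a = 0.75, b = 2.5, n = 8
h = (b - a)/n = 0.218750

Trapezoidal rule: (h/2)[f(x₀) + 2f(x₁) + 2f(x₂) + ... + f(xₙ)]

x_0 = 0.7500, f(x_0) = 0.681639, coefficient = 1
x_1 = 0.9688, f(x_1) = 0.824178, coefficient = 2
x_2 = 1.1875, f(x_2) = 0.927437, coefficient = 2
x_3 = 1.4062, f(x_3) = 0.986493, coefficient = 2
x_4 = 1.6250, f(x_4) = 0.998531, coefficient = 2
x_5 = 1.8438, f(x_5) = 0.962979, coefficient = 2
x_6 = 2.0625, f(x_6) = 0.881530, coefficient = 2
x_7 = 2.2812, f(x_7) = 0.758066, coefficient = 2
x_8 = 2.5000, f(x_8) = 0.598472, coefficient = 1

I ≈ (0.218750/2) × 13.958539 = 1.526715
Exact value: 1.532832
Error: 0.006117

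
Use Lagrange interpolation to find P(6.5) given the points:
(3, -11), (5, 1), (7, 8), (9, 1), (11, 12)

Lagrange interpolation formula:
P(x) = Σ yᵢ × Lᵢ(x)
where Lᵢ(x) = Π_{j≠i} (x - xⱼ)/(xᵢ - xⱼ)

L_0(6.5) = (6.5 - 5)/(3 - 5) × (6.5 - 7)/(3 - 7) × (6.5 - 9)/(3 - 9) × (6.5 - 11)/(3 - 11) = -0.021973
L_1(6.5) = (6.5 - 3)/(5 - 3) × (6.5 - 7)/(5 - 7) × (6.5 - 9)/(5 - 9) × (6.5 - 11)/(5 - 11) = 0.205078
L_2(6.5) = (6.5 - 3)/(7 - 3) × (6.5 - 5)/(7 - 5) × (6.5 - 9)/(7 - 9) × (6.5 - 11)/(7 - 11) = 0.922852
L_3(6.5) = (6.5 - 3)/(9 - 3) × (6.5 - 5)/(9 - 5) × (6.5 - 7)/(9 - 7) × (6.5 - 11)/(9 - 11) = -0.123047
L_4(6.5) = (6.5 - 3)/(11 - 3) × (6.5 - 5)/(11 - 5) × (6.5 - 7)/(11 - 7) × (6.5 - 9)/(11 - 9) = 0.017090

P(6.5) = (-11)×L_0(6.5) + 1×L_1(6.5) + 8×L_2(6.5) + 1×L_3(6.5) + 12×L_4(6.5)
P(6.5) = 7.911621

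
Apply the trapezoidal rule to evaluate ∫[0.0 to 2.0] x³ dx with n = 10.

f(x) = x³
a = 0.0, b = 2.0, n = 10
h = (b - a)/n = 0.200000

Trapezoidal rule: (h/2)[f(x₀) + 2f(x₁) + 2f(x₂) + ... + f(xₙ)]

x_0 = 0.0000, f(x_0) = 0.000000, coefficient = 1
x_1 = 0.2000, f(x_1) = 0.008000, coefficient = 2
x_2 = 0.4000, f(x_2) = 0.064000, coefficient = 2
x_3 = 0.6000, f(x_3) = 0.216000, coefficient = 2
x_4 = 0.8000, f(x_4) = 0.512000, coefficient = 2
x_5 = 1.0000, f(x_5) = 1.000000, coefficient = 2
x_6 = 1.2000, f(x_6) = 1.728000, coefficient = 2
x_7 = 1.4000, f(x_7) = 2.744000, coefficient = 2
x_8 = 1.6000, f(x_8) = 4.096000, coefficient = 2
x_9 = 1.8000, f(x_9) = 5.832000, coefficient = 2
x_10 = 2.0000, f(x_10) = 8.000000, coefficient = 1

I ≈ (0.200000/2) × 40.400000 = 4.040000
Exact value: 4.000000
Error: 0.040000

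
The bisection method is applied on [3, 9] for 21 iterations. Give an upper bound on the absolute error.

Bisection error bound: |error| ≤ (b-a)/2^n
|error| ≤ (9 - 3)/2^21 = 6/2^21
|error| ≤ 0.0000028610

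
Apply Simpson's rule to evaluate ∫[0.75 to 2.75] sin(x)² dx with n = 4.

f(x) = sin(x)²
a = 0.75, b = 2.75, n = 4
h = (b - a)/n = 0.500000

Simpson's rule: (h/3)[f(x₀) + 4f(x₁) + 2f(x₂) + ... + f(xₙ)]

x_0 = 0.7500, f(x_0) = 0.464631, coefficient = 1
x_1 = 1.2500, f(x_1) = 0.900572, coefficient = 4
x_2 = 1.7500, f(x_2) = 0.968228, coefficient = 2
x_3 = 2.2500, f(x_3) = 0.605398, coefficient = 4
x_4 = 2.7500, f(x_4) = 0.145665, coefficient = 1

I ≈ (0.500000/3) × 8.570632 = 1.428439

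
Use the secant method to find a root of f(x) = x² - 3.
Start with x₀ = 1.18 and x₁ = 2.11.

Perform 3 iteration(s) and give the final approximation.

f(x) = x² - 3
x₀ = 1.18, x₁ = 2.11

Secant formula: x_{n+1} = x_n - f(x_n)(x_n - x_{n-1})/(f(x_n) - f(x_{n-1}))

Iteration 1:
  f(1.180000) = -1.607600
  f(2.110000) = 1.452100
  x_2 = 2.110000 - 1.452100×(2.110000 - 1.180000)/(1.452100 - (-1.607600))
       = 1.668632
Iteration 2:
  f(2.110000) = 1.452100
  f(1.668632) = -0.215667
  x_3 = 1.668632 - (-0.215667)×(1.668632 - 2.110000)/(-0.215667 - 1.452100)
       = 1.725708
Iteration 3:
  f(1.668632) = -0.215667
  f(1.725708) = -0.021934
  x_4 = 1.725708 - (-0.021934)×(1.725708 - 1.668632)/(-0.021934 - (-0.215667))
       = 1.732169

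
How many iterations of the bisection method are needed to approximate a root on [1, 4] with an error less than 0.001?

We need (b-a)/2^n ≤ 0.001
(4 - 1)/2^n ≤ 0.001
3/2^n ≤ 0.001
2^n ≥ 3000
n ≥ log₂(3000) = 11.55
n ≥ 12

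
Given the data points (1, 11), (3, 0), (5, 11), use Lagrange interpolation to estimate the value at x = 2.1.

Lagrange interpolation formula:
P(x) = Σ yᵢ × Lᵢ(x)
where Lᵢ(x) = Π_{j≠i} (x - xⱼ)/(xᵢ - xⱼ)

L_0(2.1) = (2.1 - 3)/(1 - 3) × (2.1 - 5)/(1 - 5) = 0.326250
L_1(2.1) = (2.1 - 1)/(3 - 1) × (2.1 - 5)/(3 - 5) = 0.797500
L_2(2.1) = (2.1 - 1)/(5 - 1) × (2.1 - 3)/(5 - 3) = -0.123750

P(2.1) = 11×L_0(2.1) + 0×L_1(2.1) + 11×L_2(2.1)
P(2.1) = 2.227500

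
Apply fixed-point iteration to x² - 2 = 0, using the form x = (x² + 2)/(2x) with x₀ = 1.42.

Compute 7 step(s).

Equation: x² - 2 = 0
Fixed-point form: x = (x² + 2)/(2x)
x₀ = 1.42

x_1 = g(1.420000) = 1.414225
x_2 = g(1.414225) = 1.414214
x_3 = g(1.414214) = 1.414214
x_4 = g(1.414214) = 1.414214
x_5 = g(1.414214) = 1.414214
x_6 = g(1.414214) = 1.414214
x_7 = g(1.414214) = 1.414214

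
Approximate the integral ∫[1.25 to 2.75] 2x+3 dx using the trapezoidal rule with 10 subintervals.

f(x) = 2x+3
a = 1.25, b = 2.75, n = 10
h = (b - a)/n = 0.150000

Trapezoidal rule: (h/2)[f(x₀) + 2f(x₁) + 2f(x₂) + ... + f(xₙ)]

x_0 = 1.2500, f(x_0) = 5.500000, coefficient = 1
x_1 = 1.4000, f(x_1) = 5.800000, coefficient = 2
x_2 = 1.5500, f(x_2) = 6.100000, coefficient = 2
x_3 = 1.7000, f(x_3) = 6.400000, coefficient = 2
x_4 = 1.8500, f(x_4) = 6.700000, coefficient = 2
x_5 = 2.0000, f(x_5) = 7.000000, coefficient = 2
x_6 = 2.1500, f(x_6) = 7.300000, coefficient = 2
x_7 = 2.3000, f(x_7) = 7.600000, coefficient = 2
x_8 = 2.4500, f(x_8) = 7.900000, coefficient = 2
x_9 = 2.6000, f(x_9) = 8.200000, coefficient = 2
x_10 = 2.7500, f(x_10) = 8.500000, coefficient = 1

I ≈ (0.150000/2) × 140.000000 = 10.500000
Exact value: 10.500000
Error: 0.000000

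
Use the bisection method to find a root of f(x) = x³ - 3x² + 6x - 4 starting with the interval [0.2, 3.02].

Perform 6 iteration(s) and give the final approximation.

f(x) = x³ - 3x² + 6x - 4
Initial interval: [0.2, 3.02]

Iteration 1:
  c_1 = (0.200000 + 3.020000)/2 = 1.610000
  f(c_1) = f(1.610000) = 2.056981
  f(a) × f(c) < 0, new interval: [0.200000, 1.610000]
Iteration 2:
  c_2 = (0.200000 + 1.610000)/2 = 0.905000
  f(c_2) = f(0.905000) = -0.285857
  f(a) × f(c) ≥ 0, new interval: [0.905000, 1.610000]
Iteration 3:
  c_3 = (0.905000 + 1.610000)/2 = 1.257500
  f(c_3) = f(1.257500) = 0.789574
  f(a) × f(c) < 0, new interval: [0.905000, 1.257500]
Iteration 4:
  c_4 = (0.905000 + 1.257500)/2 = 1.081250
  f(c_4) = f(1.081250) = 0.244286
  f(a) × f(c) < 0, new interval: [0.905000, 1.081250]
Iteration 5:
  c_5 = (0.905000 + 1.081250)/2 = 0.993125
  f(c_5) = f(0.993125) = -0.020625
  f(a) × f(c) ≥ 0, new interval: [0.993125, 1.081250]
Iteration 6:
  c_6 = (0.993125 + 1.081250)/2 = 1.037187
  f(c_6) = f(1.037187) = 0.111614
  f(a) × f(c) < 0, new interval: [0.993125, 1.037187]

After 6 iteration(s), the approximation is c_6 = 1.037187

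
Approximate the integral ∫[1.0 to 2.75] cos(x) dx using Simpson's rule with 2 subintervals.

f(x) = cos(x)
a = 1.0, b = 2.75, n = 2
h = (b - a)/n = 0.875000

Simpson's rule: (h/3)[f(x₀) + 4f(x₁) + 2f(x₂) + ... + f(xₙ)]

x_0 = 1.0000, f(x_0) = 0.540302, coefficient = 1
x_1 = 1.8750, f(x_1) = -0.299534, coefficient = 4
x_2 = 2.7500, f(x_2) = -0.924302, coefficient = 1

I ≈ (0.875000/3) × -1.582134 = -0.461456
Exact value: -0.459810
Error: 0.001646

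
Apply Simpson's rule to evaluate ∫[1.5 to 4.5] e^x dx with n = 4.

f(x) = e^x
a = 1.5, b = 4.5, n = 4
h = (b - a)/n = 0.750000

Simpson's rule: (h/3)[f(x₀) + 4f(x₁) + 2f(x₂) + ... + f(xₙ)]

x_0 = 1.5000, f(x_0) = 4.481689, coefficient = 1
x_1 = 2.2500, f(x_1) = 9.487736, coefficient = 4
x_2 = 3.0000, f(x_2) = 20.085537, coefficient = 2
x_3 = 3.7500, f(x_3) = 42.521082, coefficient = 4
x_4 = 4.5000, f(x_4) = 90.017131, coefficient = 1

I ≈ (0.750000/3) × 342.705166 = 85.676291
Exact value: 85.535442
Error: 0.140849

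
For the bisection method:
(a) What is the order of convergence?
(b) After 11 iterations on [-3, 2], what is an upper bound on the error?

(a) Bisection has linear (order 1) convergence; the error is halved each step.

(b) Error bound = (b-a)/2^n = (2 - (-3))/2^{11}
    = 5/2^{11}

(a) 1 (linear); (b) error ≤ 2.44e-03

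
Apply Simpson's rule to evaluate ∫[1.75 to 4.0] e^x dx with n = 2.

f(x) = e^x
a = 1.75, b = 4.0, n = 2
h = (b - a)/n = 1.125000

Simpson's rule: (h/3)[f(x₀) + 4f(x₁) + 2f(x₂) + ... + f(xₙ)]

x_0 = 1.7500, f(x_0) = 5.754603, coefficient = 1
x_1 = 2.8750, f(x_1) = 17.725424, coefficient = 4
x_2 = 4.0000, f(x_2) = 54.598150, coefficient = 1

I ≈ (1.125000/3) × 131.254449 = 49.220418
Exact value: 48.843547
Error: 0.376871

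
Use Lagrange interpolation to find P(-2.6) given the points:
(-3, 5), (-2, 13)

Lagrange interpolation formula:
P(x) = Σ yᵢ × Lᵢ(x)
where Lᵢ(x) = Π_{j≠i} (x - xⱼ)/(xᵢ - xⱼ)

L_0(-2.6) = (-2.6 - (-2))/(-3 - (-2)) = 0.600000
L_1(-2.6) = (-2.6 - (-3))/(-2 - (-3)) = 0.400000

P(-2.6) = 5×L_0(-2.6) + 13×L_1(-2.6)
P(-2.6) = 8.200000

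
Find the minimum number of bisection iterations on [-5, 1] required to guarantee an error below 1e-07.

We need (b-a)/2^n ≤ 1e-07
(1 - (-5))/2^n ≤ 1e-07
6/2^n ≤ 1e-07
2^n ≥ 60000000
n ≥ log₂(60000000) = 25.84
n ≥ 26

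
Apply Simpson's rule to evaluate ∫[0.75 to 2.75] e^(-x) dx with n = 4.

f(x) = e^(-x)
a = 0.75, b = 2.75, n = 4
h = (b - a)/n = 0.500000

Simpson's rule: (h/3)[f(x₀) + 4f(x₁) + 2f(x₂) + ... + f(xₙ)]

x_0 = 0.7500, f(x_0) = 0.472367, coefficient = 1
x_1 = 1.2500, f(x_1) = 0.286505, coefficient = 4
x_2 = 1.7500, f(x_2) = 0.173774, coefficient = 2
x_3 = 2.2500, f(x_3) = 0.105399, coefficient = 4
x_4 = 2.7500, f(x_4) = 0.063928, coefficient = 1

I ≈ (0.500000/3) × 2.451458 = 0.408576
Exact value: 0.408439
Error: 0.000138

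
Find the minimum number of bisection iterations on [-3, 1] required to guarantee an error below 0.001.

We need (b-a)/2^n ≤ 0.001
(1 - (-3))/2^n ≤ 0.001
4/2^n ≤ 0.001
2^n ≥ 4000
n ≥ log₂(4000) = 11.97
n ≥ 12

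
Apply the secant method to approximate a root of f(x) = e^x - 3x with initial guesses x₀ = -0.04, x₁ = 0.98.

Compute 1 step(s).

f(x) = e^x - 3x
x₀ = -0.04, x₁ = 0.98

Secant formula: x_{n+1} = x_n - f(x_n)(x_n - x_{n-1})/(f(x_n) - f(x_{n-1}))

Iteration 1:
  f(-0.040000) = 1.080789
  f(0.980000) = -0.275544
  x_2 = 0.980000 - (-0.275544)×(0.980000 - (-0.040000))/(-0.275544 - 1.080789)
       = 0.772783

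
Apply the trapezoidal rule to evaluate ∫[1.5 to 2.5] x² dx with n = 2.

f(x) = x²
a = 1.5, b = 2.5, n = 2
h = (b - a)/n = 0.500000

Trapezoidal rule: (h/2)[f(x₀) + 2f(x₁) + 2f(x₂) + ... + f(xₙ)]

x_0 = 1.5000, f(x_0) = 2.250000, coefficient = 1
x_1 = 2.0000, f(x_1) = 4.000000, coefficient = 2
x_2 = 2.5000, f(x_2) = 6.250000, coefficient = 1

I ≈ (0.500000/2) × 16.500000 = 4.125000
Exact value: 4.083333
Error: 0.041667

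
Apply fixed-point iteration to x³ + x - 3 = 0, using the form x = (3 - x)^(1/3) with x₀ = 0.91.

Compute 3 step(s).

Equation: x³ + x - 3 = 0
Fixed-point form: x = (3 - x)^(1/3)
x₀ = 0.91

x_1 = g(0.910000) = 1.278543
x_2 = g(1.278543) = 1.198483
x_3 = g(1.198483) = 1.216782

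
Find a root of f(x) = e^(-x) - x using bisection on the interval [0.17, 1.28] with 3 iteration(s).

f(x) = e^(-x) - x
Initial interval: [0.17, 1.28]

Iteration 1:
  c_1 = (0.170000 + 1.280000)/2 = 0.725000
  f(c_1) = f(0.725000) = -0.240675
  f(a) × f(c) < 0, new interval: [0.170000, 0.725000]
Iteration 2:
  c_2 = (0.170000 + 0.725000)/2 = 0.447500
  f(c_2) = f(0.447500) = 0.191724
  f(a) × f(c) ≥ 0, new interval: [0.447500, 0.725000]
Iteration 3:
  c_3 = (0.447500 + 0.725000)/2 = 0.586250
  f(c_3) = f(0.586250) = -0.029840
  f(a) × f(c) < 0, new interval: [0.447500, 0.586250]

After 3 iteration(s), the approximation is c_3 = 0.586250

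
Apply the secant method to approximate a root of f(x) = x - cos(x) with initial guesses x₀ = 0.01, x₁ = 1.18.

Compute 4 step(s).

f(x) = x - cos(x)
x₀ = 0.01, x₁ = 1.18

Secant formula: x_{n+1} = x_n - f(x_n)(x_n - x_{n-1})/(f(x_n) - f(x_{n-1}))

Iteration 1:
  f(0.010000) = -0.989950
  f(1.180000) = 0.799075
  x_2 = 1.180000 - 0.799075×(1.180000 - 0.010000)/(0.799075 - (-0.989950))
       = 0.657415
Iteration 2:
  f(1.180000) = 0.799075
  f(0.657415) = -0.134160
  x_3 = 0.657415 - (-0.134160)×(0.657415 - 1.180000)/(-0.134160 - 0.799075)
       = 0.732541
Iteration 3:
  f(0.657415) = -0.134160
  f(0.732541) = -0.010937
  x_4 = 0.732541 - (-0.010937)×(0.732541 - 0.657415)/(-0.010937 - (-0.134160))
       = 0.739209
Iteration 4:
  f(0.732541) = -0.010937
  f(0.739209) = 0.000207
  x_5 = 0.739209 - 0.000207×(0.739209 - 0.732541)/(0.000207 - (-0.010937))
       = 0.739085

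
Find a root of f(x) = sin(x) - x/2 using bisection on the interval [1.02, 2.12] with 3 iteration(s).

f(x) = sin(x) - x/2
Initial interval: [1.02, 2.12]

Iteration 1:
  c_1 = (1.020000 + 2.120000)/2 = 1.570000
  f(c_1) = f(1.570000) = 0.215000
  f(a) × f(c) ≥ 0, new interval: [1.570000, 2.120000]
Iteration 2:
  c_2 = (1.570000 + 2.120000)/2 = 1.845000
  f(c_2) = f(1.845000) = 0.040141
  f(a) × f(c) ≥ 0, new interval: [1.845000, 2.120000]
Iteration 3:
  c_3 = (1.845000 + 2.120000)/2 = 1.982500
  f(c_3) = f(1.982500) = -0.074810
  f(a) × f(c) < 0, new interval: [1.845000, 1.982500]

After 3 iteration(s), the approximation is c_3 = 1.982500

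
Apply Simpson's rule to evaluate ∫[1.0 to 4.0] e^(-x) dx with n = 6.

f(x) = e^(-x)
a = 1.0, b = 4.0, n = 6
h = (b - a)/n = 0.500000

Simpson's rule: (h/3)[f(x₀) + 4f(x₁) + 2f(x₂) + ... + f(xₙ)]

x_0 = 1.0000, f(x_0) = 0.367879, coefficient = 1
x_1 = 1.5000, f(x_1) = 0.223130, coefficient = 4
x_2 = 2.0000, f(x_2) = 0.135335, coefficient = 2
x_3 = 2.5000, f(x_3) = 0.082085, coefficient = 4
x_4 = 3.0000, f(x_4) = 0.049787, coefficient = 2
x_5 = 3.5000, f(x_5) = 0.030197, coefficient = 4
x_6 = 4.0000, f(x_6) = 0.018316, coefficient = 1

I ≈ (0.500000/3) × 2.098090 = 0.349682
Exact value: 0.349564
Error: 0.000118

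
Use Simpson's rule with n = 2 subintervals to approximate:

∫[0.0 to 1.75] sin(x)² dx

f(x) = sin(x)²
a = 0.0, b = 1.75, n = 2
h = (b - a)/n = 0.875000

Simpson's rule: (h/3)[f(x₀) + 4f(x₁) + 2f(x₂) + ... + f(xₙ)]

x_0 = 0.0000, f(x_0) = 0.000000, coefficient = 1
x_1 = 0.8750, f(x_1) = 0.589123, coefficient = 4
x_2 = 1.7500, f(x_2) = 0.968228, coefficient = 1

I ≈ (0.875000/3) × 3.324720 = 0.969710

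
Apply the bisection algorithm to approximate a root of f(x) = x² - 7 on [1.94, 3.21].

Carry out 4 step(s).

f(x) = x² - 7
Initial interval: [1.94, 3.21]

Iteration 1:
  c_1 = (1.940000 + 3.210000)/2 = 2.575000
  f(c_1) = f(2.575000) = -0.369375
  f(a) × f(c) ≥ 0, new interval: [2.575000, 3.210000]
Iteration 2:
  c_2 = (2.575000 + 3.210000)/2 = 2.892500
  f(c_2) = f(2.892500) = 1.366556
  f(a) × f(c) < 0, new interval: [2.575000, 2.892500]
Iteration 3:
  c_3 = (2.575000 + 2.892500)/2 = 2.733750
  f(c_3) = f(2.733750) = 0.473389
  f(a) × f(c) < 0, new interval: [2.575000, 2.733750]
Iteration 4:
  c_4 = (2.575000 + 2.733750)/2 = 2.654375
  f(c_4) = f(2.654375) = 0.045707
  f(a) × f(c) < 0, new interval: [2.575000, 2.654375]

After 4 iteration(s), the approximation is c_4 = 2.654375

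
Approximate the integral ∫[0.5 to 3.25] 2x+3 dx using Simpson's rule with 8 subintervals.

f(x) = 2x+3
a = 0.5, b = 3.25, n = 8
h = (b - a)/n = 0.343750

Simpson's rule: (h/3)[f(x₀) + 4f(x₁) + 2f(x₂) + ... + f(xₙ)]

x_0 = 0.5000, f(x_0) = 4.000000, coefficient = 1
x_1 = 0.8438, f(x_1) = 4.687500, coefficient = 4
x_2 = 1.1875, f(x_2) = 5.375000, coefficient = 2
x_3 = 1.5312, f(x_3) = 6.062500, coefficient = 4
x_4 = 1.8750, f(x_4) = 6.750000, coefficient = 2
x_5 = 2.2188, f(x_5) = 7.437500, coefficient = 4
x_6 = 2.5625, f(x_6) = 8.125000, coefficient = 2
x_7 = 2.9062, f(x_7) = 8.812500, coefficient = 4
x_8 = 3.2500, f(x_8) = 9.500000, coefficient = 1

I ≈ (0.343750/3) × 162.000000 = 18.562500
Exact value: 18.562500
Error: 0.000000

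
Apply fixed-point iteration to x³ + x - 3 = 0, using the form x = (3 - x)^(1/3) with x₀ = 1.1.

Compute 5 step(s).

Equation: x³ + x - 3 = 0
Fixed-point form: x = (3 - x)^(1/3)
x₀ = 1.1

x_1 = g(1.100000) = 1.238562
x_2 = g(1.238562) = 1.207691
x_3 = g(1.207691) = 1.214705
x_4 = g(1.214705) = 1.213119
x_5 = g(1.213119) = 1.213478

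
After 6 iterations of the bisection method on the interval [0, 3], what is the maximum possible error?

Bisection error bound: |error| ≤ (b-a)/2^n
|error| ≤ (3 - 0)/2^6 = 3/2^6
|error| ≤ 0.0468750000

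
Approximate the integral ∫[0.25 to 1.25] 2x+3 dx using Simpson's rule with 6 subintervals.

f(x) = 2x+3
a = 0.25, b = 1.25, n = 6
h = (b - a)/n = 0.166667

Simpson's rule: (h/3)[f(x₀) + 4f(x₁) + 2f(x₂) + ... + f(xₙ)]

x_0 = 0.2500, f(x_0) = 3.500000, coefficient = 1
x_1 = 0.4167, f(x_1) = 3.833333, coefficient = 4
x_2 = 0.5833, f(x_2) = 4.166667, coefficient = 2
x_3 = 0.7500, f(x_3) = 4.500000, coefficient = 4
x_4 = 0.9167, f(x_4) = 4.833333, coefficient = 2
x_5 = 1.0833, f(x_5) = 5.166667, coefficient = 4
x_6 = 1.2500, f(x_6) = 5.500000, coefficient = 1

I ≈ (0.166667/3) × 81.000000 = 4.500000
Exact value: 4.500000
Error: 0.000000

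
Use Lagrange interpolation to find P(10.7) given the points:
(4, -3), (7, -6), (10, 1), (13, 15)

Lagrange interpolation formula:
P(x) = Σ yᵢ × Lᵢ(x)
where Lᵢ(x) = Π_{j≠i} (x - xⱼ)/(xᵢ - xⱼ)

L_0(10.7) = (10.7 - 7)/(4 - 7) × (10.7 - 10)/(4 - 10) × (10.7 - 13)/(4 - 13) = 0.036772
L_1(10.7) = (10.7 - 4)/(7 - 4) × (10.7 - 10)/(7 - 10) × (10.7 - 13)/(7 - 13) = -0.199759
L_2(10.7) = (10.7 - 4)/(10 - 4) × (10.7 - 7)/(10 - 7) × (10.7 - 13)/(10 - 13) = 1.055870
L_3(10.7) = (10.7 - 4)/(13 - 4) × (10.7 - 7)/(13 - 7) × (10.7 - 10)/(13 - 10) = 0.107117

P(10.7) = (-3)×L_0(10.7) + (-6)×L_1(10.7) + 1×L_2(10.7) + 15×L_3(10.7)
P(10.7) = 3.750870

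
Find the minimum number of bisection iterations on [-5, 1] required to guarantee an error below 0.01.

We need (b-a)/2^n ≤ 0.01
(1 - (-5))/2^n ≤ 0.01
6/2^n ≤ 0.01
2^n ≥ 600
n ≥ log₂(600) = 9.23
n ≥ 10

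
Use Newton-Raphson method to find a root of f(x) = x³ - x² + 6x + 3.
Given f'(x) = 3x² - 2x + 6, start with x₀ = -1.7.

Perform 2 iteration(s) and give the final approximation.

f(x) = x³ - x² + 6x + 3
f'(x) = 3x² - 2x + 6
x₀ = -1.7

Newton-Raphson formula: x_{n+1} = x_n - f(x_n)/f'(x_n)

Iteration 1:
  f(-1.700000) = -15.003000
  f'(-1.700000) = 18.070000
  x_1 = -1.700000 - (-15.003000)/18.070000 = -0.869729
Iteration 2:
  f(-0.869729) = -3.632689
  f'(-0.869729) = 10.008742
  x_2 = -0.869729 - (-3.632689)/10.008742 = -0.506777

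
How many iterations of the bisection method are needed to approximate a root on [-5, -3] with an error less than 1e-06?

We need (b-a)/2^n ≤ 1e-06
(-3 - (-5))/2^n ≤ 1e-06
2/2^n ≤ 1e-06
2^n ≥ 2000000
n ≥ log₂(2000000) = 20.93
n ≥ 21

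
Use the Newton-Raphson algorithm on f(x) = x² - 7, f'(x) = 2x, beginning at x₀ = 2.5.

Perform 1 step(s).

f(x) = x² - 7
f'(x) = 2x
x₀ = 2.5

Newton-Raphson formula: x_{n+1} = x_n - f(x_n)/f'(x_n)

Iteration 1:
  f(2.500000) = -0.750000
  f'(2.500000) = 5.000000
  x_1 = 2.500000 - (-0.750000)/5.000000 = 2.650000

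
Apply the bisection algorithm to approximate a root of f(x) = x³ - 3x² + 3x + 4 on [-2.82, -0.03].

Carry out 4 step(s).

f(x) = x³ - 3x² + 3x + 4
Initial interval: [-2.82, -0.03]

Iteration 1:
  c_1 = (-2.820000 + (-0.030000))/2 = -1.425000
  f(c_1) = f(-1.425000) = -9.260516
  f(a) × f(c) ≥ 0, new interval: [-1.425000, -0.030000]
Iteration 2:
  c_2 = (-1.425000 + (-0.030000))/2 = -0.727500
  f(c_2) = f(-0.727500) = -0.155303
  f(a) × f(c) ≥ 0, new interval: [-0.727500, -0.030000]
Iteration 3:
  c_3 = (-0.727500 + (-0.030000))/2 = -0.378750
  f(c_3) = f(-0.378750) = 2.379063
  f(a) × f(c) < 0, new interval: [-0.727500, -0.378750]
Iteration 4:
  c_4 = (-0.727500 + (-0.378750))/2 = -0.553125
  f(c_4) = f(-0.553125) = 1.253556
  f(a) × f(c) < 0, new interval: [-0.727500, -0.553125]

After 4 iteration(s), the approximation is c_4 = -0.553125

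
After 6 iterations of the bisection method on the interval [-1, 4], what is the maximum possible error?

Bisection error bound: |error| ≤ (b-a)/2^n
|error| ≤ (4 - (-1))/2^6 = 5/2^6
|error| ≤ 0.0781250000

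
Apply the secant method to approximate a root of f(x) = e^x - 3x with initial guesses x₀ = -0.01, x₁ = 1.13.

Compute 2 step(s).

f(x) = e^x - 3x
x₀ = -0.01, x₁ = 1.13

Secant formula: x_{n+1} = x_n - f(x_n)(x_n - x_{n-1})/(f(x_n) - f(x_{n-1}))

Iteration 1:
  f(-0.010000) = 1.020050
  f(1.130000) = -0.294343
  x_2 = 1.130000 - (-0.294343)×(1.130000 - (-0.010000))/(-0.294343 - 1.020050)
       = 0.874710
Iteration 2:
  f(1.130000) = -0.294343
  f(0.874710) = -0.225950
  x_3 = 0.874710 - (-0.225950)×(0.874710 - 1.130000)/(-0.225950 - (-0.294343))
       = 0.031310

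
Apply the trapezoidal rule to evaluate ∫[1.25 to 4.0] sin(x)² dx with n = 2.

f(x) = sin(x)²
a = 1.25, b = 4.0, n = 2
h = (b - a)/n = 1.375000

Trapezoidal rule: (h/2)[f(x₀) + 2f(x₁) + 2f(x₂) + ... + f(xₙ)]

x_0 = 1.2500, f(x_0) = 0.900572, coefficient = 1
x_1 = 2.6250, f(x_1) = 0.243957, coefficient = 2
x_2 = 4.0000, f(x_2) = 0.572750, coefficient = 1

I ≈ (1.375000/2) × 1.961236 = 1.348350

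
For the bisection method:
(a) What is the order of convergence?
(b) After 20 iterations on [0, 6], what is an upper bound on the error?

(a) Bisection has linear (order 1) convergence; the error is halved each step.

(b) Error bound = (b-a)/2^n = (6 - 0)/2^{20}
    = 6/2^{20}

(a) 1 (linear); (b) error ≤ 5.72e-06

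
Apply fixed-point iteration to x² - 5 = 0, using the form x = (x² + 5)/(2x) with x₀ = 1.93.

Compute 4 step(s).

Equation: x² - 5 = 0
Fixed-point form: x = (x² + 5)/(2x)
x₀ = 1.93

x_1 = g(1.930000) = 2.260337
x_2 = g(2.260337) = 2.236198
x_3 = g(2.236198) = 2.236068
x_4 = g(2.236068) = 2.236068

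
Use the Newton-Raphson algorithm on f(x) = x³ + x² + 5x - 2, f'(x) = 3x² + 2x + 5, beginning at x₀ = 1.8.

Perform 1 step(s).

f(x) = x³ + x² + 5x - 2
f'(x) = 3x² + 2x + 5
x₀ = 1.8

Newton-Raphson formula: x_{n+1} = x_n - f(x_n)/f'(x_n)

Iteration 1:
  f(1.800000) = 16.072000
  f'(1.800000) = 18.320000
  x_1 = 1.800000 - 16.072000/18.320000 = 0.922707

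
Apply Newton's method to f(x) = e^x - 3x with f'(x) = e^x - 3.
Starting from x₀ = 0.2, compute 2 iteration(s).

f(x) = e^x - 3x
f'(x) = e^x - 3
x₀ = 0.2

Newton-Raphson formula: x_{n+1} = x_n - f(x_n)/f'(x_n)

Iteration 1:
  f(0.200000) = 0.621403
  f'(0.200000) = -1.778597
  x_1 = 0.200000 - 0.621403/(-1.778597) = 0.549378
Iteration 2:
  f(0.549378) = 0.084041
  f'(0.549378) = -1.267825
  x_2 = 0.549378 - 0.084041/(-1.267825) = 0.615666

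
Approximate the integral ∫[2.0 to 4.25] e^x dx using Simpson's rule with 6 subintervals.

f(x) = e^x
a = 2.0, b = 4.25, n = 6
h = (b - a)/n = 0.375000

Simpson's rule: (h/3)[f(x₀) + 4f(x₁) + 2f(x₂) + ... + f(xₙ)]

x_0 = 2.0000, f(x_0) = 7.389056, coefficient = 1
x_1 = 2.3750, f(x_1) = 10.751013, coefficient = 4
x_2 = 2.7500, f(x_2) = 15.642632, coefficient = 2
x_3 = 3.1250, f(x_3) = 22.759895, coefficient = 4
x_4 = 3.5000, f(x_4) = 33.115452, coefficient = 2
x_5 = 3.8750, f(x_5) = 48.182698, coefficient = 4
x_6 = 4.2500, f(x_6) = 70.105412, coefficient = 1

I ≈ (0.375000/3) × 501.785062 = 62.723133
Exact value: 62.716356
Error: 0.006777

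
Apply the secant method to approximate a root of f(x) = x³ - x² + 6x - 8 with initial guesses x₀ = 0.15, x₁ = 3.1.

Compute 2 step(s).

f(x) = x³ - x² + 6x - 8
x₀ = 0.15, x₁ = 3.1

Secant formula: x_{n+1} = x_n - f(x_n)(x_n - x_{n-1})/(f(x_n) - f(x_{n-1}))

Iteration 1:
  f(0.150000) = -7.119125
  f(3.100000) = 30.781000
  x_2 = 3.100000 - 30.781000×(3.100000 - 0.150000)/(30.781000 - (-7.119125))
       = 0.704125
Iteration 2:
  f(3.100000) = 30.781000
  f(0.704125) = -3.921941
  x_3 = 0.704125 - (-3.921941)×(0.704125 - 3.100000)/(-3.921941 - 30.781000)
       = 0.974894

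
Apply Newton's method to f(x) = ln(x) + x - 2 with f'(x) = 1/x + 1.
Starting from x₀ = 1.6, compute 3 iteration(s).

f(x) = ln(x) + x - 2
f'(x) = 1/x + 1
x₀ = 1.6

Newton-Raphson formula: x_{n+1} = x_n - f(x_n)/f'(x_n)

Iteration 1:
  f(1.600000) = 0.070004
  f'(1.600000) = 1.625000
  x_1 = 1.600000 - 0.070004/1.625000 = 1.556921
Iteration 2:
  f(1.556921) = -0.000369
  f'(1.556921) = 1.642293
  x_2 = 1.556921 - (-0.000369)/1.642293 = 1.557146
Iteration 3:
  f(1.557146) = 0.000000
  f'(1.557146) = 1.642201
  x_3 = 1.557146 - 0.000000/1.642201 = 1.557146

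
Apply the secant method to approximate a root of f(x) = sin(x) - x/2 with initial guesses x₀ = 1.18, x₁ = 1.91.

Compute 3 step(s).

f(x) = sin(x) - x/2
x₀ = 1.18, x₁ = 1.91

Secant formula: x_{n+1} = x_n - f(x_n)(x_n - x_{n-1})/(f(x_n) - f(x_{n-1}))

Iteration 1:
  f(1.180000) = 0.334606
  f(1.910000) = -0.011980
  x_2 = 1.910000 - (-0.011980)×(1.910000 - 1.180000)/(-0.011980 - 0.334606)
       = 1.884767
Iteration 2:
  f(1.910000) = -0.011980
  f(1.884767) = 0.008731
  x_3 = 1.884767 - 0.008731×(1.884767 - 1.910000)/(0.008731 - (-0.011980))
       = 1.895404
Iteration 3:
  f(1.884767) = 0.008731
  f(1.895404) = 0.000074
  x_4 = 1.895404 - 0.000074×(1.895404 - 1.884767)/(0.000074 - 0.008731)
       = 1.895495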